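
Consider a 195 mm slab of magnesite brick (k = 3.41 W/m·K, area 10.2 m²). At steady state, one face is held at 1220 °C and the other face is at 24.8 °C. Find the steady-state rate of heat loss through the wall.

Q = 213 kW

Q = kA·ΔT/L = 3.41 × 10.2 × |1220 °C − 24.8 °C| / 0.195 = 2.13×10^5 W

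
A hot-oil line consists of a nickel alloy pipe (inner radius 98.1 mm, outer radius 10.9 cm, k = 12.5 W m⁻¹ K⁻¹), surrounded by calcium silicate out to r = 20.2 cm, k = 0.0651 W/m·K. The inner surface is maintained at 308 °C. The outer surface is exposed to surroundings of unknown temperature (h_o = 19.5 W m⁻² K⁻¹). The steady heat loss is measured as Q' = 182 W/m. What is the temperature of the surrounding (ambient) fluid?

T_out = 25.9 °C

Sum the resistances:
  R'_nickel alloy = ln(0.109/0.0981)/(2πk) = 0.1054/(2π·12.5) = 0.001341 m·K/W
  R'_calcium silicate = ln(0.202/0.109)/(2πk) = 0.6169/(2π·0.0651) = 1.508 m·K/W
  R'_conv,out = 1/(2πr h) = 1/(2π·0.202·19.5) = 0.04040 m·K/W
ΣR = 1.550 m·K/W
ΔT = Q'·ΣR = 182 × 1.550 = 282.1 K
Heat flows outward, so T_out = T_in − ΔT = 308 − 282.1 = 25.9 °C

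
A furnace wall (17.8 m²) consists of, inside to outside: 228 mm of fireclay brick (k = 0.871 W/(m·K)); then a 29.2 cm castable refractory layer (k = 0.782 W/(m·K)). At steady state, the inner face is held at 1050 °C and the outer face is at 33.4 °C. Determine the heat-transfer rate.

Treat each layer as a resistance in series:
  R_fireclay brick = L/(kA) = 0.228/(0.871·17.8) = 0.01471 K/W
  R_castable refractory = L/(kA) = 0.292/(0.782·17.8) = 0.02098 K/W
ΣR = 0.01471 + 0.02098 = 0.03569 K/W
Q = ΔT/ΣR = (1050 °C − 33.4 °C)/0.03569 = 28500 W

Q = 28500 W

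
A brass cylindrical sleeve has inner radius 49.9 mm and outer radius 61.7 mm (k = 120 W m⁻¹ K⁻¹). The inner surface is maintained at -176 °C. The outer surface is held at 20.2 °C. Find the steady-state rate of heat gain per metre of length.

Q' = 6.97×10^5 W/m

Q' = 2πk·ΔT/ln(r₂/r₁) = 2π × 120 × 196.2 / ln(0.0617/0.0499) = 6.97×10^5 W/m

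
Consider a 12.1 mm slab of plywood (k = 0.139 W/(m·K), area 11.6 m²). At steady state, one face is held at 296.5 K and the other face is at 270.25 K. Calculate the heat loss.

Q = kA·ΔT/L = 0.139 × 11.6 × |296.5 K − 270.25 K| / 0.0121 = 3500 W

Q = 3.50 kW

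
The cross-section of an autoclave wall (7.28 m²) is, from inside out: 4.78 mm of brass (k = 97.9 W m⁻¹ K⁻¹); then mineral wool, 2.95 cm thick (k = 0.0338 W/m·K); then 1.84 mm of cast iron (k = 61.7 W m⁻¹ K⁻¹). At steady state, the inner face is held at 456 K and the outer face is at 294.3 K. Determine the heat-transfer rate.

Q = 1350 W

Series thermal resistances, inner to outer:
  R_brass = L/(kA) = 0.00478/(97.9·7.28) = 6.707×10^-6 K/W
  R_mineral wool = L/(kA) = 0.0295/(0.0338·7.28) = 0.1199 K/W
  R_cast iron = L/(kA) = 0.00184/(61.7·7.28) = 4.096×10^-6 K/W
ΣR = 6.707×10^-6 + 0.1199 + 4.096×10^-6 = 0.1199 K/W
Q = ΔT/ΣR = (456 K − 294.3 K)/0.1199 = 1350 W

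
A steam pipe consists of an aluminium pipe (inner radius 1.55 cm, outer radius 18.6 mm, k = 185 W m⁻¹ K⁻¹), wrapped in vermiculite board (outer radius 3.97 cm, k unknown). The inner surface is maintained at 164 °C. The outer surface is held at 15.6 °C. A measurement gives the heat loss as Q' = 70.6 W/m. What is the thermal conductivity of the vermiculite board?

ΣR = ΔT/Q' = |164 − 15.6|/70.6 = 2.102 m·K/W
Known resistances:
  R'_aluminium = ln(0.0186/0.0155)/(2πk) = 0.1823/(2π·185) = 1.569×10^-4 m·K/W
R_vermiculite board = ΣR − ΣR_known = 2.102 − 1.569×10^-4 = 2.102 m·K/W
ln(r₂/r₁)/(2πk) = 2.102 ⇒ k = 0.7582/(2π·2.102) = 0.0574 W/m·K

k = 0.0574 W/m·K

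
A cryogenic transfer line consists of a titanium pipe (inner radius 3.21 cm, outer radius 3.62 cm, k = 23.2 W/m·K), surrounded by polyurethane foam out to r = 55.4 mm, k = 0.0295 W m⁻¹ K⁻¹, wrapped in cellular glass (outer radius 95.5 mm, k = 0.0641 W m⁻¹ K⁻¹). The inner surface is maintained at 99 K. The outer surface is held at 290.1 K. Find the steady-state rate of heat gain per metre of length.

Series thermal resistances, inner to outer:
  R'_titanium = ln(0.0362/0.0321)/(2πk) = 0.1202/(2π·23.2) = 8.246×10^-4 m·K/W
  R'_polyurethane foam = ln(0.0554/0.0362)/(2πk) = 0.4255/(2π·0.0295) = 2.296 m·K/W
  R'_cellular glass = ln(0.0955/0.0554)/(2πk) = 0.5445/(2π·0.0641) = 1.352 m·K/W
ΣR = 8.246×10^-4 + 2.296 + 1.352 = 3.649 m·K/W
Q' = ΔT/ΣR = (99 K − 290.1 K)/3.649 = -52.4 W/m
(Negative Q' ⇒ heat flows inward; heat gain = 52.4 W/m.)

Q' = 52.4 W/m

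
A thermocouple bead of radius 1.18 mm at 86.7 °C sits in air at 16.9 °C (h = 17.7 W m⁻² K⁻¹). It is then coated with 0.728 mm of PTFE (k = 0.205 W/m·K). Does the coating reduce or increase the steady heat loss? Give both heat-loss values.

increases: 0.0216 → 0.0513 W

Critical radius for a sphere: r_cr = 2k/h = 0.0232 m = 2.32 cm.
Outer radius after coating: r₂ = 0.00118 + 7.28×10^-4 = 0.001908 m.
Since r₁ < r_cr and r₂ ≤ r_cr, the coating moves toward the maximum at r_cr — heat loss rises.
Bare: R = 1/(4πr₁²h) = 3229 K/W; Q = 69.8/3229 = 0.0216 W.
Coated: R = R_cond + R_conv = 1360 K/W; Q = 69.8/1360 = 0.0513 W.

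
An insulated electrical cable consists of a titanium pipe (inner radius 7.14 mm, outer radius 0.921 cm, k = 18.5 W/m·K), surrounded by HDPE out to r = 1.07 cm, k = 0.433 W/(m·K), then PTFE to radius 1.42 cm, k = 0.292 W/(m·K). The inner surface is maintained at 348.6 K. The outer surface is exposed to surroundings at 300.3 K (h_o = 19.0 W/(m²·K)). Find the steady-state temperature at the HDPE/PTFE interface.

T = 345.1 K

Resistance network (inner→outer):
  R'_titanium = ln(0.00921/0.00714)/(2πk) = 0.2546/(2π·18.5) = 0.002190 m·K/W
  R'_HDPE = ln(0.0107/0.00921)/(2πk) = 0.1500/(2π·0.433) = 0.05512 m·K/W
  R'_PTFE = ln(0.0142/0.0107)/(2πk) = 0.2830/(2π·0.292) = 0.1542 m·K/W
  R'_conv,out = 1/(2πr h) = 1/(2π·0.0142·19.0) = 0.5899 m·K/W
ΣR = 0.002190 + 0.05512 + 0.1542 + 0.5899 = 0.8014 m·K/W
Q' = ΔT/ΣR = (348.6 K − 300.3 K)/0.8014 = 60.27 W/m
From the inner boundary to the HDPE/PTFE interface, ΣR_partial = 0.05731 m·K/W.
T_interface = T_in − Q'·ΣR_partial = 348.6 K − (60.27)(0.05731) = 345.1 K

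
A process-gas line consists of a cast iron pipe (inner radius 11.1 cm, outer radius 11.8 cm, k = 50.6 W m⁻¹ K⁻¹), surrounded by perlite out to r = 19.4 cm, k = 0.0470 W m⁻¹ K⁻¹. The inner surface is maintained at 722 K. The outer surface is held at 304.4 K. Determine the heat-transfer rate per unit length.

Treat each layer as a resistance in series:
  R'_cast iron = ln(0.118/0.111)/(2πk) = 0.06115/(2π·50.6) = 1.924×10^-4 m·K/W
  R'_perlite = ln(0.194/0.118)/(2πk) = 0.4972/(2π·0.0470) = 1.684 m·K/W
ΣR = 1.924×10^-4 + 1.684 = 1.684 m·K/W
Q' = ΔT/ΣR = (722 K − 304.4 K)/1.684 = 248 W/m

Q' = 248 W/m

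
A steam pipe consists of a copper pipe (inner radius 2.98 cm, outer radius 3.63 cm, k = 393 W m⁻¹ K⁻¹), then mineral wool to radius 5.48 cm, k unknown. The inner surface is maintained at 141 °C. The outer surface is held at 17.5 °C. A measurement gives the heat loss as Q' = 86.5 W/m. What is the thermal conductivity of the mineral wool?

k = 0.0459 W/m·K

ΣR = ΔT/Q' = |141 − 17.5|/86.5 = 1.428 m·K/W
Known resistances:
  R'_copper = ln(0.0363/0.0298)/(2πk) = 0.1973/(2π·393) = 7.991×10^-5 m·K/W
R_mineral wool = ΣR − ΣR_known = 1.428 − 7.991×10^-5 = 1.428 m·K/W
ln(r₂/r₁)/(2πk) = 1.428 ⇒ k = 0.4119/(2π·1.428) = 0.0459 W/m·K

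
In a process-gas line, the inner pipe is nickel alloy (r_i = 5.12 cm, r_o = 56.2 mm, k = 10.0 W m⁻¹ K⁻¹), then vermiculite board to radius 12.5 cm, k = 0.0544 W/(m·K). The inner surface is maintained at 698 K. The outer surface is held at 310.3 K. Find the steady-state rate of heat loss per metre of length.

Q' = 166 W/m

Treat each layer as a resistance in series:
  R'_nickel alloy = ln(0.0562/0.0512)/(2πk) = 0.09318/(2π·10.0) = 0.001483 m·K/W
  R'_vermiculite board = ln(0.125/0.0562)/(2πk) = 0.7994/(2π·0.0544) = 2.339 m·K/W
ΣR = 0.001483 + 2.339 = 2.340 m·K/W
Q' = ΔT/ΣR = (698 K − 310.3 K)/2.340 = 166 W/m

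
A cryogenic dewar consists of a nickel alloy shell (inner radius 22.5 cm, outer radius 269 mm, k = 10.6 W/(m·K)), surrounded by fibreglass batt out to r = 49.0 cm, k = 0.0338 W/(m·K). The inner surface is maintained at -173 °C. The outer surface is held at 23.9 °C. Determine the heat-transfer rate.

Q = 49.8 W

Treat each layer as a resistance in series:
  R_nickel alloy = (1/0.225 − 1/0.269)/(4πk) = 0.7270/(4π·10.6) = 0.005458 K/W
  R_fibreglass batt = (1/0.269 − 1/0.490)/(4πk) = 1.677/(4π·0.0338) = 3.947 K/W
ΣR = 0.005458 + 3.947 = 3.952 K/W
Q = ΔT/ΣR = (-173 °C − 23.9 °C)/3.952 = -49.8 W
(Negative Q ⇒ heat flows inward; heat gain = 49.8 W.)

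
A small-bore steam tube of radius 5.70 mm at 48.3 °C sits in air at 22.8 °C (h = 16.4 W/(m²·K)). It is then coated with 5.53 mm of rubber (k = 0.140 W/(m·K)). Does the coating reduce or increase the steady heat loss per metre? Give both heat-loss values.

Critical radius for a cylinder: r_cr = k/h = 0.00854 m = 0.854 cm.
Outer radius after coating: r₂ = 0.00570 + 0.00553 = 0.01123 m.
r₁ < r_cr < r₂: heat loss rises to a maximum at r_cr then falls. Whether the coating helps depends on whether Q(r₂) has dropped back below Q(r₁).
Bare: R = 1/(2πr₁h) = 1.703 m·K/W; Q = 25.5/1.703 = 15.0 W/m.
Coated: R = R_cond + R_conv = 1.635 m·K/W; Q = 25.5/1.635 = 15.6 W/m.

increases: 15.0 → 15.6 W/m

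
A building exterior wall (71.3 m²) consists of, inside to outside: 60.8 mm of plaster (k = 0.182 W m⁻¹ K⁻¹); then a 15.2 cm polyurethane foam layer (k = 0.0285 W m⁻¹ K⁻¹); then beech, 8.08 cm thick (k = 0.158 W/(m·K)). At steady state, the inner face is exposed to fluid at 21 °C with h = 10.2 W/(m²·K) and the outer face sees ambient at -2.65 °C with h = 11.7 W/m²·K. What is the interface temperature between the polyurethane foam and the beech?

Treat each layer as a resistance in series:
  R_conv,in = 1/(hA) = 1/(10.2·71.3) = 0.001375 K/W
  R_plaster = L/(kA) = 0.0608/(0.182·71.3) = 0.004685 K/W
  R_polyurethane foam = L/(kA) = 0.152/(0.0285·71.3) = 0.07480 K/W
  R_beech = L/(kA) = 0.0808/(0.158·71.3) = 0.007172 K/W
  R_conv,out = 1/(hA) = 1/(11.7·71.3) = 0.001199 K/W
ΣR = 0.001375 + 0.004685 + 0.07480 + 0.007172 + 0.001199 = 0.08923 K/W
Q = ΔT/ΣR = (21 °C − -2.65 °C)/0.08923 = 265.0 W
From the inner boundary to the polyurethane foam/beech interface, ΣR_partial = 0.08086 K/W.
T_interface = T_in − Q·ΣR_partial = 21 °C − (265.0)(0.08086) = -0.43 °C

T = -0.43 °C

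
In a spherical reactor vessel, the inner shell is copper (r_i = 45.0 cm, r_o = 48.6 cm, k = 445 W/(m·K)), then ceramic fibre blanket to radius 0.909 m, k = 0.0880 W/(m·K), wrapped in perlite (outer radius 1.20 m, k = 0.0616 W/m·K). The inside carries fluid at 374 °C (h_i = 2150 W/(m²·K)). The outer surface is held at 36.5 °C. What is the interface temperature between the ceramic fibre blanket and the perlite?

T = 133 °C

Resistance network (inner→outer):
  R_conv,in = 1/(4πr²h) = 1/(4π·0.450²·2150) = 1.828×10^-4 K/W
  R_copper = (1/0.450 − 1/0.486)/(4πk) = 0.1646/(4π·445) = 2.944×10^-5 K/W
  R_ceramic fibre blanket = (1/0.486 − 1/0.909)/(4πk) = 0.9575/(4π·0.0880) = 0.8659 K/W
  R_perlite = (1/0.909 − 1/1.20)/(4πk) = 0.2668/(4π·0.0616) = 0.3446 K/W
ΣR = 1.828×10^-4 + 2.944×10^-5 + 0.8659 + 0.3446 = 1.211 K/W
Q = ΔT/ΣR = (374 °C − 36.5 °C)/1.211 = 278.7 W
From the inner boundary to the ceramic fibre blanket/perlite interface, ΣR_partial = 0.8661 K/W.
T_interface = T_in − Q·ΣR_partial = 374 °C − (278.7)(0.8661) = 133 °C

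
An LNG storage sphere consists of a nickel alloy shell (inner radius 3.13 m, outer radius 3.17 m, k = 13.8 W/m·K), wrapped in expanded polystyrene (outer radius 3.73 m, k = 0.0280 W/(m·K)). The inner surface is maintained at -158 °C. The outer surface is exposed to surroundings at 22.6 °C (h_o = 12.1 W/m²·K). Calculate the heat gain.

Q = 1340 W

Treat each layer as a resistance in series:
  R_nickel alloy = (1/3.13 − 1/3.17)/(4πk) = 0.004031/(4π·13.8) = 2.325×10^-5 K/W
  R_expanded polystyrene = (1/3.17 − 1/3.73)/(4πk) = 0.04736/(4π·0.0280) = 0.1346 K/W
  R_conv,out = 1/(4πr²h) = 1/(4π·3.73²·12.1) = 4.727×10^-4 K/W
ΣR = 2.325×10^-5 + 0.1346 + 4.727×10^-4 = 0.1351 K/W
Q = ΔT/ΣR = (-158 °C − 22.6 °C)/0.1351 = -1340 W
(Negative Q ⇒ heat flows inward; heat gain = 1340 W.)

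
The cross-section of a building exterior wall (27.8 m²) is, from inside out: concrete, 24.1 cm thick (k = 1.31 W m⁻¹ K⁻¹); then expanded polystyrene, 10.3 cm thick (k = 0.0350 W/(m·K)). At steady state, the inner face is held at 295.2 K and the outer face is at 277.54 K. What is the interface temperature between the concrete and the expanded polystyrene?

T = 294.2 K

Resistance network (inner→outer):
  R_concrete = L/(kA) = 0.241/(1.31·27.8) = 0.006618 K/W
  R_expanded polystyrene = L/(kA) = 0.103/(0.0350·27.8) = 0.1059 K/W
ΣR = 0.006618 + 0.1059 = 0.1125 K/W
Q = ΔT/ΣR = (295.2 K − 277.54 K)/0.1125 = 157.0 W
From the inner boundary to the concrete/expanded polystyrene interface, ΣR_partial = 0.006618 K/W.
T_interface = T_in − Q·ΣR_partial = 295.2 K − (157.0)(0.006618) = 294.2 K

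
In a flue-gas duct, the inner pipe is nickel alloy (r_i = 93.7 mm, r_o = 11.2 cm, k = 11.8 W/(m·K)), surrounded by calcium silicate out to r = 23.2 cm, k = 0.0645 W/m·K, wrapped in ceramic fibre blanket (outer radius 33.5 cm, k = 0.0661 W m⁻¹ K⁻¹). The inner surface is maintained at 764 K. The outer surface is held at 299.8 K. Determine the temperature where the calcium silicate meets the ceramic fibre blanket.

T = 453 K

Series thermal resistances, inner to outer:
  R'_nickel alloy = ln(0.112/0.0937)/(2πk) = 0.1784/(2π·11.8) = 0.002406 m·K/W
  R'_calcium silicate = ln(0.232/0.112)/(2πk) = 0.7282/(2π·0.0645) = 1.797 m·K/W
  R'_ceramic fibre blanket = ln(0.335/0.232)/(2πk) = 0.3674/(2π·0.0661) = 0.8846 m·K/W
ΣR = 0.002406 + 1.797 + 0.8846 = 2.684 m·K/W
Q' = ΔT/ΣR = (764 K − 299.8 K)/2.684 = 173.0 W/m
From the inner boundary to the calcium silicate/ceramic fibre blanket interface, ΣR_partial = 1.799 m·K/W.
T_interface = T_in − Q'·ΣR_partial = 764 K − (173.0)(1.799) = 453 K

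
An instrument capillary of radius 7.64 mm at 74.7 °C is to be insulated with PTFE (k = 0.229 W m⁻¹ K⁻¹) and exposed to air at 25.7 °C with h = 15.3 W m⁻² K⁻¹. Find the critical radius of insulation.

For a cylinder, r_cr = k_ins/h = 0.229/15.3 = 0.0150 m = 1.50 cm

r_cr = 1.50 cm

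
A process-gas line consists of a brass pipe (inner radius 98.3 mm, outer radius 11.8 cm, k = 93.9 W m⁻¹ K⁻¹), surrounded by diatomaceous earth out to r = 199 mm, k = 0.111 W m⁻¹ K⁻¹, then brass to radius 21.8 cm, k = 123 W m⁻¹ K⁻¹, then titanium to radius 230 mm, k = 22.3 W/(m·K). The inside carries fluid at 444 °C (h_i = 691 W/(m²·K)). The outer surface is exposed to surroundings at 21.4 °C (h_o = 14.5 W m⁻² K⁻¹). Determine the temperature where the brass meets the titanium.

Resistance network (inner→outer):
  R'_conv,in = 1/(2πr h) = 1/(2π·0.0983·691) = 0.002343 m·K/W
  R'_brass = ln(0.118/0.0983)/(2πk) = 0.1827/(2π·93.9) = 3.096×10^-4 m·K/W
  R'_diatomaceous earth = ln(0.199/0.118)/(2πk) = 0.5226/(2π·0.111) = 0.7493 m·K/W
  R'_brass = ln(0.218/0.199)/(2πk) = 0.09119/(2π·123) = 1.180×10^-4 m·K/W
  R'_titanium = ln(0.230/0.218)/(2πk) = 0.05358/(2π·22.3) = 3.824×10^-4 m·K/W
  R'_conv,out = 1/(2πr h) = 1/(2π·0.230·14.5) = 0.04772 m·K/W
ΣR = 0.002343 + 3.096×10^-4 + 0.7493 + 1.180×10^-4 + 3.824×10^-4 + 0.04772 = 0.8002 m·K/W
Q' = ΔT/ΣR = (444 °C − 21.4 °C)/0.8002 = 528.1 W/m
From the inner boundary to the brass/titanium interface, ΣR_partial = 0.7521 m·K/W.
T_interface = T_in − Q'·ΣR_partial = 444 °C − (528.1)(0.7521) = 46.8 °C

T = 46.8 °C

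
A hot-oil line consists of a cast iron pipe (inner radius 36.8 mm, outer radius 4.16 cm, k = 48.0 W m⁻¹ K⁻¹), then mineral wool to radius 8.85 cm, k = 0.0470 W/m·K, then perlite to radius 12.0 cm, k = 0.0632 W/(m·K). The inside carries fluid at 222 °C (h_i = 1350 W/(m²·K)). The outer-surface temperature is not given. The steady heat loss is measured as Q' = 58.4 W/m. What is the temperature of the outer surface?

T_out = 27.7 °C

Sum the resistances:
  R'_conv,in = 1/(2πr h) = 1/(2π·0.0368·1350) = 0.003204 m·K/W
  R'_cast iron = ln(0.0416/0.0368)/(2πk) = 0.1226/(2π·48.0) = 4.065×10^-4 m·K/W
  R'_mineral wool = ln(0.0885/0.0416)/(2πk) = 0.7549/(2π·0.0470) = 2.556 m·K/W
  R'_perlite = ln(0.120/0.0885)/(2πk) = 0.3045/(2π·0.0632) = 0.7668 m·K/W
ΣR = 3.327 m·K/W
ΔT = Q'·ΣR = 58.4 × 3.327 = 194.3 K
Heat flows outward, so T_out = T_in − ΔT = 222 − 194.3 = 27.7 °C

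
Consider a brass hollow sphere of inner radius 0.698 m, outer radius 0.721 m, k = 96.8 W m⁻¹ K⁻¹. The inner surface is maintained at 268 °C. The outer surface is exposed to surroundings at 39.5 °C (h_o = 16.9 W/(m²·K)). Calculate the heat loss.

Series thermal resistances, inner to outer:
  R_brass = (1/0.698 − 1/0.721)/(4πk) = 0.04570/(4π·96.8) = 3.757×10^-5 K/W
  R_conv,out = 1/(4πr²h) = 1/(4π·0.721²·16.9) = 0.009058 K/W
ΣR = 3.757×10^-5 + 0.009058 = 0.009096 K/W
Q = ΔT/ΣR = (268 °C − 39.5 °C)/0.009096 = 25100 W

Q = 25.1 kW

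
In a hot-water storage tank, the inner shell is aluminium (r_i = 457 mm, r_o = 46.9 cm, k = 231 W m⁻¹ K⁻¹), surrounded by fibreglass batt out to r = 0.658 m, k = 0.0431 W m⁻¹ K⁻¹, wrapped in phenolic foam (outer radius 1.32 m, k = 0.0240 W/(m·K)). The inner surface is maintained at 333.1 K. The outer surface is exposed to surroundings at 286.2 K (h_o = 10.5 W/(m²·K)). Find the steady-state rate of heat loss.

Series thermal resistances, inner to outer:
  R_aluminium = (1/0.457 − 1/0.469)/(4πk) = 0.05599/(4π·231) = 1.929×10^-5 K/W
  R_fibreglass batt = (1/0.469 − 1/0.658)/(4πk) = 0.6124/(4π·0.0431) = 1.131 K/W
  R_phenolic foam = (1/0.658 − 1/1.32)/(4πk) = 0.7622/(4π·0.0240) = 2.527 K/W
  R_conv,out = 1/(4πr²h) = 1/(4π·1.32²·10.5) = 0.004350 K/W
ΣR = 1.929×10^-5 + 1.131 + 2.527 + 0.004350 = 3.662 K/W
Q = ΔT/ΣR = (333.1 K − 286.2 K)/3.662 = 12.8 W

Q = 12.8 W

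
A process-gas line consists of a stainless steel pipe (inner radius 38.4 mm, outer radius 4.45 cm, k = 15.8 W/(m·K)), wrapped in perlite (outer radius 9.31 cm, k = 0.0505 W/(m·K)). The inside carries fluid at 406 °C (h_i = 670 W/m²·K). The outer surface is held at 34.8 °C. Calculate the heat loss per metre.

Resistance network (inner→outer):
  R'_conv,in = 1/(2πr h) = 1/(2π·0.0384·670) = 0.006186 m·K/W
  R'_stainless steel = ln(0.0445/0.0384)/(2πk) = 0.1474/(2π·15.8) = 0.001485 m·K/W
  R'_perlite = ln(0.0931/0.0445)/(2πk) = 0.7382/(2π·0.0505) = 2.326 m·K/W
ΣR = 0.006186 + 0.001485 + 2.326 = 2.334 m·K/W
Q' = ΔT/ΣR = (406 °C − 34.8 °C)/2.334 = 159 W/m

Q' = 159 W/m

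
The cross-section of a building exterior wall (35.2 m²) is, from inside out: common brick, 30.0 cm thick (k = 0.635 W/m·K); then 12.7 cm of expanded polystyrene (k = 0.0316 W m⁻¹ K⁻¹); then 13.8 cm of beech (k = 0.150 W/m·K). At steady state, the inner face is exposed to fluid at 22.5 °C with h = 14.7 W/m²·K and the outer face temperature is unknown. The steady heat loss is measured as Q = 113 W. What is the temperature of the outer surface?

Series resistances:
  R_conv,in = 1/(hA) = 1/(14.7·35.2) = 0.001933 K/W
  R_common brick = L/(kA) = 0.300/(0.635·35.2) = 0.01342 K/W
  R_expanded polystyrene = L/(kA) = 0.127/(0.0316·35.2) = 0.1142 K/W
  R_beech = L/(kA) = 0.138/(0.150·35.2) = 0.02614 K/W
ΣR = 0.1557 K/W
ΔT = Q·ΣR = 113 × 0.1557 = 17.59 K
Heat flows outward, so T_out = T_in − ΔT = 22.5 − 17.59 = 4.91 °C

T_out = 4.91 °C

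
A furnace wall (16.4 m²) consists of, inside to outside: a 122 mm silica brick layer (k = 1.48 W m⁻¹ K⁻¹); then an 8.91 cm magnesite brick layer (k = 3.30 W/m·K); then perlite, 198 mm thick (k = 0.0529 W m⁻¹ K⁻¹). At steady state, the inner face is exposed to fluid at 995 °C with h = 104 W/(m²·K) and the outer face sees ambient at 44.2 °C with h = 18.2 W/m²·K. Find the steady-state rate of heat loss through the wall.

Resistance network (inner→outer):
  R_conv,in = 1/(hA) = 1/(104·16.4) = 5.863×10^-4 K/W
  R_silica brick = L/(kA) = 0.122/(1.48·16.4) = 0.005026 K/W
  R_magnesite brick = L/(kA) = 0.0891/(3.30·16.4) = 0.001646 K/W
  R_perlite = L/(kA) = 0.198/(0.0529·16.4) = 0.2282 K/W
  R_conv,out = 1/(hA) = 1/(18.2·16.4) = 0.003350 K/W
ΣR = 5.863×10^-4 + 0.005026 + 0.001646 + 0.2282 + 0.003350 = 0.2388 K/W
Q = ΔT/ΣR = (995 °C − 44.2 °C)/0.2388 = 3980 W

Q = 3.98 kW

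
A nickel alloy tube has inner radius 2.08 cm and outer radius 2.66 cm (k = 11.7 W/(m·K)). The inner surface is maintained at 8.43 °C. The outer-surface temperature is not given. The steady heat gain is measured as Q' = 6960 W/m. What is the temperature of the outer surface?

Sum the resistances:
  R'_nickel alloy = ln(0.0266/0.0208)/(2πk) = 0.2460/(2π·11.7) = 0.003346 m·K/W
ΣR = 0.003346 m·K/W
ΔT = Q'·ΣR = 6960 × 0.003346 = 23.29 K
Heat flows inward, so T_out = T_in + ΔT = 8.43 + 23.29 = 31.7 °C

T_out = 31.7 °C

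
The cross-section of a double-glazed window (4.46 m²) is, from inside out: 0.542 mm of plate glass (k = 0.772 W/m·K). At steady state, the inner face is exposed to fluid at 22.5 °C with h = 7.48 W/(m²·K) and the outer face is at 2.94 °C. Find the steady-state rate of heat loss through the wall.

Resistance network (inner→outer):
  R_conv,in = 1/(hA) = 1/(7.48·4.46) = 0.02998 K/W
  R_plate glass = L/(kA) = 5.42×10^-4/(0.772·4.46) = 1.574×10^-4 K/W
ΣR = 0.02998 + 1.574×10^-4 = 0.03014 K/W
Q = ΔT/ΣR = (22.5 °C − 2.94 °C)/0.03014 = 649 W

Q = 649 W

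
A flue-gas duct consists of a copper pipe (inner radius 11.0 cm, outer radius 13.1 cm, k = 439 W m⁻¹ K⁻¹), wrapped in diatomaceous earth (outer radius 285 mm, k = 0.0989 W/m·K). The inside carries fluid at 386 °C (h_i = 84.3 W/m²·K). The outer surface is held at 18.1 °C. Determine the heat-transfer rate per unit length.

Series thermal resistances, inner to outer:
  R'_conv,in = 1/(2πr h) = 1/(2π·0.110·84.3) = 0.01716 m·K/W
  R'_copper = ln(0.131/0.110)/(2πk) = 0.1747/(2π·439) = 6.334×10^-5 m·K/W
  R'_diatomaceous earth = ln(0.285/0.131)/(2πk) = 0.7773/(2π·0.0989) = 1.251 m·K/W
ΣR = 0.01716 + 6.334×10^-5 + 1.251 = 1.268 m·K/W
Q' = ΔT/ΣR = (386 °C − 18.1 °C)/1.268 = 290 W/m

Q' = 290 W/m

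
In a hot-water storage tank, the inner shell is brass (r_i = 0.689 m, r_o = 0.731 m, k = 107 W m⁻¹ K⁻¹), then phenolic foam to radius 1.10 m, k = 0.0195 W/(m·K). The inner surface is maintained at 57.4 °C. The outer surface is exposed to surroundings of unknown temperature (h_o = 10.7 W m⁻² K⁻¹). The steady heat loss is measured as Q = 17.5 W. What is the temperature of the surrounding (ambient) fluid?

Series resistances:
  R_brass = (1/0.689 − 1/0.731)/(4πk) = 0.08339/(4π·107) = 6.202×10^-5 K/W
  R_phenolic foam = (1/0.731 − 1/1.10)/(4πk) = 0.4589/(4π·0.0195) = 1.873 K/W
  R_conv,out = 1/(4πr²h) = 1/(4π·1.10²·10.7) = 0.006146 K/W
ΣR = 1.879 K/W
ΔT = Q·ΣR = 17.5 × 1.879 = 32.88 K
Heat flows outward, so T_out = T_in − ΔT = 57.4 − 32.88 = 24.5 °C

T_out = 24.5 °C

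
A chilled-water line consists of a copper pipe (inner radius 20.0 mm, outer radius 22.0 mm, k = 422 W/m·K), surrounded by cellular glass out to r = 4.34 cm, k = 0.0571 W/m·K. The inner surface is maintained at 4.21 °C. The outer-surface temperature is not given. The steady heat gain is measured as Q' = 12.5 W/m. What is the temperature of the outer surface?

T_out = 27.9 °C

Series resistances:
  R'_copper = ln(0.0220/0.0200)/(2πk) = 0.09531/(2π·422) = 3.595×10^-5 m·K/W
  R'_cellular glass = ln(0.0434/0.0220)/(2πk) = 0.6794/(2π·0.0571) = 1.894 m·K/W
ΣR = 1.894 m·K/W
ΔT = Q'·ΣR = 12.5 × 1.894 = 23.67 K
Heat flows inward, so T_out = T_in + ΔT = 4.21 + 23.67 = 27.9 °C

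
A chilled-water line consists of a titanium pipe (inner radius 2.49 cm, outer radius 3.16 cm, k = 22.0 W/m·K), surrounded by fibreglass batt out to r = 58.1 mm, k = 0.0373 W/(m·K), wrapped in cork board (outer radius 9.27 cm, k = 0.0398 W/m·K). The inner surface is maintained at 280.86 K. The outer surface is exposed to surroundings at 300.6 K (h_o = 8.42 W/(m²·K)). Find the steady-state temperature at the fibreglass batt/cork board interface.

Treat each layer as a resistance in series:
  R'_titanium = ln(0.0316/0.0249)/(2πk) = 0.2383/(2π·22.0) = 0.001724 m·K/W
  R'_fibreglass batt = ln(0.0581/0.0316)/(2πk) = 0.6090/(2π·0.0373) = 2.599 m·K/W
  R'_cork board = ln(0.0927/0.0581)/(2πk) = 0.4672/(2π·0.0398) = 1.868 m·K/W
  R'_conv,out = 1/(2πr h) = 1/(2π·0.0927·8.42) = 0.2039 m·K/W
ΣR = 0.001724 + 2.599 + 1.868 + 0.2039 = 4.673 m·K/W
Q' = ΔT/ΣR = (280.86 K − 300.6 K)/4.673 = -4.224 W/m
From the inner boundary to the fibreglass batt/cork board interface, ΣR_partial = 2.601 m·K/W.
T_interface = T_in − Q'·ΣR_partial = 280.86 K − (-4.224)(2.601) = 291.8 K

T = 291.8 K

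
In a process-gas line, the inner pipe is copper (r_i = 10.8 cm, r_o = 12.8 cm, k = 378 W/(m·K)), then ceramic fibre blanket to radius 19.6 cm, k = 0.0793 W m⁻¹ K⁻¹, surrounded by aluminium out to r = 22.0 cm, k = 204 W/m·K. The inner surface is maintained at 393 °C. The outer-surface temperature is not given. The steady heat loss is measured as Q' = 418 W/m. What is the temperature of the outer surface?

Sum the resistances:
  R'_copper = ln(0.128/0.108)/(2πk) = 0.1699/(2π·378) = 7.154×10^-5 m·K/W
  R'_ceramic fibre blanket = ln(0.196/0.128)/(2πk) = 0.4261/(2π·0.0793) = 0.8552 m·K/W
  R'_aluminium = ln(0.220/0.196)/(2πk) = 0.1155/(2π·204) = 9.012×10^-5 m·K/W
ΣR = 0.8553 m·K/W
ΔT = Q'·ΣR = 418 × 0.8553 = 357.5 K
Heat flows outward, so T_out = T_in − ΔT = 393 − 357.5 = 35.5 °C

T_out = 35.5 °C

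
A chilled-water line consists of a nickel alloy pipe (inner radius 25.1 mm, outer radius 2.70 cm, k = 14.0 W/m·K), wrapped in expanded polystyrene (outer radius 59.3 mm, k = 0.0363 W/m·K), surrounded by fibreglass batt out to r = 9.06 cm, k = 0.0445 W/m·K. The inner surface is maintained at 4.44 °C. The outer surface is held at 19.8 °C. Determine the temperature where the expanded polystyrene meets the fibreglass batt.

Resistance network (inner→outer):
  R'_nickel alloy = ln(0.0270/0.0251)/(2πk) = 0.07297/(2π·14.0) = 8.295×10^-4 m·K/W
  R'_expanded polystyrene = ln(0.0593/0.0270)/(2πk) = 0.7868/(2π·0.0363) = 3.450 m·K/W
  R'_fibreglass batt = ln(0.0906/0.0593)/(2πk) = 0.4238/(2π·0.0445) = 1.516 m·K/W
ΣR = 8.295×10^-4 + 3.450 + 1.516 = 4.967 m·K/W
Q' = ΔT/ΣR = (4.44 °C − 19.8 °C)/4.967 = -3.092 W/m
From the inner boundary to the expanded polystyrene/fibreglass batt interface, ΣR_partial = 3.451 m·K/W.
T_interface = T_in − Q'·ΣR_partial = 4.44 °C − (-3.092)(3.451) = 15.1 °C

T = 15.1 °C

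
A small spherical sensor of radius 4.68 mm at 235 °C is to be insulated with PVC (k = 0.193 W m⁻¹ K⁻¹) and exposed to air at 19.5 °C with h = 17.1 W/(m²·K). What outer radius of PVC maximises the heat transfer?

For a sphere, r_cr = 2k_ins/h = 2·0.193/17.1 = 0.0226 m = 2.26 cm

r_cr = 2.26 cm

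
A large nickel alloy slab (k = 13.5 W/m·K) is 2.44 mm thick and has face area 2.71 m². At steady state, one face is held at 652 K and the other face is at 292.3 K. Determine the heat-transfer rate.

Q = kA·ΔT/L = 13.5 × 2.71 × |652 K − 292.3 K| / 0.00244 = 5.39×10^6 W

Q = 5390 kW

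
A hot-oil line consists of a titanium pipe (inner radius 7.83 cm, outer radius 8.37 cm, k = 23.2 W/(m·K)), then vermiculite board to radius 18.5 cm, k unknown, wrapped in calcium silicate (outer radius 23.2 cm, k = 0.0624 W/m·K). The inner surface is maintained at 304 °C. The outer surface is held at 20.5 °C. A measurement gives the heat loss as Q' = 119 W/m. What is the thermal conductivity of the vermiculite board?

k = 0.0700 W/m·K

ΣR = ΔT/Q' = |304 − 20.5|/119 = 2.382 m·K/W
Known resistances:
  R'_titanium = ln(0.0837/0.0783)/(2πk) = 0.06669/(2π·23.2) = 4.575×10^-4 m·K/W
  R'_calcium silicate = ln(0.232/0.185)/(2πk) = 0.2264/(2π·0.0624) = 0.5774 m·K/W
R_vermiculite board = ΣR − ΣR_known = 2.382 − 0.5779 = 1.804 m·K/W
ln(r₂/r₁)/(2πk) = 1.804 ⇒ k = 0.7931/(2π·1.804) = 0.0700 W/m·K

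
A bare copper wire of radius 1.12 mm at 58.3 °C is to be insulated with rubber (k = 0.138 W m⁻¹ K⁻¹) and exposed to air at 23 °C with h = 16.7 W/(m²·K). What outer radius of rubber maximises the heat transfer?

r_cr = 0.826 cm

For a cylinder, r_cr = k_ins/h = 0.138/16.7 = 0.00826 m = 0.826 cm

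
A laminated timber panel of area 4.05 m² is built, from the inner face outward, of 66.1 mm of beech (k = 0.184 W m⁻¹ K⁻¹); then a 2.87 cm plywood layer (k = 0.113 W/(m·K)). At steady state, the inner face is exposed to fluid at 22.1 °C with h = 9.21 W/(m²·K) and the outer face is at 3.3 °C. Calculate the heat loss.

Resistance network (inner→outer):
  R_conv,in = 1/(hA) = 1/(9.21·4.05) = 0.02681 K/W
  R_beech = L/(kA) = 0.0661/(0.184·4.05) = 0.08870 K/W
  R_plywood = L/(kA) = 0.0287/(0.113·4.05) = 0.06271 K/W
ΣR = 0.02681 + 0.08870 + 0.06271 = 0.1782 K/W
Q = ΔT/ΣR = (22.1 °C − 3.3 °C)/0.1782 = 105 W

Q = 105 W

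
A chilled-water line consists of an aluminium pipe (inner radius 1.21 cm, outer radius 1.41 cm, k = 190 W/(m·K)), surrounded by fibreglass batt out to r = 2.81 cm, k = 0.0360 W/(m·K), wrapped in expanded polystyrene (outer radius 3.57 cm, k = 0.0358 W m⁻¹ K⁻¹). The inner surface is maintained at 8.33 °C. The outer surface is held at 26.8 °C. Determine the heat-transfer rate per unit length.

Q' = 4.49 W/m

Resistance network (inner→outer):
  R'_aluminium = ln(0.0141/0.0121)/(2πk) = 0.1530/(2π·190) = 1.281×10^-4 m·K/W
  R'_fibreglass batt = ln(0.0281/0.0141)/(2πk) = 0.6896/(2π·0.0360) = 3.049 m·K/W
  R'_expanded polystyrene = ln(0.0357/0.0281)/(2πk) = 0.2394/(2π·0.0358) = 1.064 m·K/W
ΣR = 1.281×10^-4 + 3.049 + 1.064 = 4.113 m·K/W
Q' = ΔT/ΣR = (8.33 °C − 26.8 °C)/4.113 = -4.49 W/m
(Negative Q' ⇒ heat flows inward; heat gain = 4.49 W/m.)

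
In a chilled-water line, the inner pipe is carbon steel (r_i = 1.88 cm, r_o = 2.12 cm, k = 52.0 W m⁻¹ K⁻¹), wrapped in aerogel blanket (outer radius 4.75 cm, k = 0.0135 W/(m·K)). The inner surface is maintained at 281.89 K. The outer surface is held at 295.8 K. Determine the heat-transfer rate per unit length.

Resistance network (inner→outer):
  R'_carbon steel = ln(0.0212/0.0188)/(2πk) = 0.1201/(2π·52.0) = 3.677×10^-4 m·K/W
  R'_aerogel blanket = ln(0.0475/0.0212)/(2πk) = 0.8067/(2π·0.0135) = 9.511 m·K/W
ΣR = 3.677×10^-4 + 9.511 = 9.511 m·K/W
Q' = ΔT/ΣR = (281.89 K − 295.8 K)/9.511 = -1.46 W/m
(Negative Q' ⇒ heat flows inward; heat gain = 1.46 W/m.)

Q' = 1.46 W/m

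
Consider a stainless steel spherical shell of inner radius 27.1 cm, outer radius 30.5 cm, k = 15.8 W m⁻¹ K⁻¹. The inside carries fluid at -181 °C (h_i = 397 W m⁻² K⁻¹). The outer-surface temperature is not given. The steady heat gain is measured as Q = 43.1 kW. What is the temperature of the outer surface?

T_out = 25.9 °C

Series resistances:
  R_conv,in = 1/(4πr²h) = 1/(4π·0.271²·397) = 0.002729 K/W
  R_stainless steel = (1/0.271 − 1/0.305)/(4πk) = 0.4113/(4π·15.8) = 0.002072 K/W
ΣR = 0.004801 K/W
ΔT = Q·ΣR = 43100 × 0.004801 = 206.9 K
Heat flows inward, so T_out = T_in + ΔT = -181 + 206.9 = 25.9 °C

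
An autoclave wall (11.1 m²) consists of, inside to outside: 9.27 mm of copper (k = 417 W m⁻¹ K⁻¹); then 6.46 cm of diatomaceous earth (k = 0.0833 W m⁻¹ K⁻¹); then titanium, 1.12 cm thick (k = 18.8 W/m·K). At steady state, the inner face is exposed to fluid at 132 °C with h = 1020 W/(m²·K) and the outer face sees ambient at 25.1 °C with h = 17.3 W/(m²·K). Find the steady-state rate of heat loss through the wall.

Treat each layer as a resistance in series:
  R_conv,in = 1/(hA) = 1/(1020·11.1) = 8.832×10^-5 K/W
  R_copper = L/(kA) = 0.00927/(417·11.1) = 2.003×10^-6 K/W
  R_diatomaceous earth = L/(kA) = 0.0646/(0.0833·11.1) = 0.06987 K/W
  R_titanium = L/(kA) = 0.0112/(18.8·11.1) = 5.367×10^-5 K/W
  R_conv,out = 1/(hA) = 1/(17.3·11.1) = 0.005208 K/W
ΣR = 8.832×10^-5 + 2.003×10^-6 + 0.06987 + 5.367×10^-5 + 0.005208 = 0.07522 K/W
Q = ΔT/ΣR = (132 °C − 25.1 °C)/0.07522 = 1420 W

Q = 1420 W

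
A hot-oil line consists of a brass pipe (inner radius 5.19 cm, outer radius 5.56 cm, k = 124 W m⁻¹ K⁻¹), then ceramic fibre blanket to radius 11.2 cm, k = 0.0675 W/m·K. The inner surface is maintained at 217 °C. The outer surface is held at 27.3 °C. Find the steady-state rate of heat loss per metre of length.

Resistance network (inner→outer):
  R'_brass = ln(0.0556/0.0519)/(2πk) = 0.06886/(2π·124) = 8.839×10^-5 m·K/W
  R'_ceramic fibre blanket = ln(0.112/0.0556)/(2πk) = 0.7003/(2π·0.0675) = 1.651 m·K/W
ΣR = 8.839×10^-5 + 1.651 = 1.651 m·K/W
Q' = ΔT/ΣR = (217 °C − 27.3 °C)/1.651 = 115 W/m

Q' = 115 W/m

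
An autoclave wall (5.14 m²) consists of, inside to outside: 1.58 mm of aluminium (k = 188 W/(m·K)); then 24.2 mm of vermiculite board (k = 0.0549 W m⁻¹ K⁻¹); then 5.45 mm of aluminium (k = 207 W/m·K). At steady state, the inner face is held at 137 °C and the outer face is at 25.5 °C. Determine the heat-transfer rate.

Resistance network (inner→outer):
  R_aluminium = L/(kA) = 0.00158/(188·5.14) = 1.635×10^-6 K/W
  R_vermiculite board = L/(kA) = 0.0242/(0.0549·5.14) = 0.08576 K/W
  R_aluminium = L/(kA) = 0.00545/(207·5.14) = 5.122×10^-6 K/W
ΣR = 1.635×10^-6 + 0.08576 + 5.122×10^-6 = 0.08577 K/W
Q = ΔT/ΣR = (137 °C − 25.5 °C)/0.08577 = 1300 W

Q = 1300 W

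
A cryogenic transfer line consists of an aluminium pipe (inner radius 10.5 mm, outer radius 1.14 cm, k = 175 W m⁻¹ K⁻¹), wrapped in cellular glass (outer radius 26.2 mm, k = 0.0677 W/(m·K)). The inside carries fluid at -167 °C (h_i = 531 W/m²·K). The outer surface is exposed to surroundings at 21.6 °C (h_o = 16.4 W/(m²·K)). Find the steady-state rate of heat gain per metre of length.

Q' = 80.1 W/m

Series thermal resistances, inner to outer:
  R'_conv,in = 1/(2πr h) = 1/(2π·0.0105·531) = 0.02855 m·K/W
  R'_aluminium = ln(0.0114/0.0105)/(2πk) = 0.08224/(2π·175) = 7.479×10^-5 m·K/W
  R'_cellular glass = ln(0.0262/0.0114)/(2πk) = 0.8321/(2π·0.0677) = 1.956 m·K/W
  R'_conv,out = 1/(2πr h) = 1/(2π·0.0262·16.4) = 0.3704 m·K/W
ΣR = 0.02855 + 7.479×10^-5 + 1.956 + 0.3704 = 2.355 m·K/W
Q' = ΔT/ΣR = (-167 °C − 21.6 °C)/2.355 = -80.1 W/m
(Negative Q' ⇒ heat flows inward; heat gain = 80.1 W/m.)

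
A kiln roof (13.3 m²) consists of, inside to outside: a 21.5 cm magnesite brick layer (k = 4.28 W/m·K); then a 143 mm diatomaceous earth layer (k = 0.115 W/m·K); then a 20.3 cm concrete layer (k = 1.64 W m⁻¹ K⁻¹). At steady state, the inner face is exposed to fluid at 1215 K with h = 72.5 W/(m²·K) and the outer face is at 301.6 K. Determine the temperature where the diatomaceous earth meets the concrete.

T = 381 K

Resistance network (inner→outer):
  R_conv,in = 1/(hA) = 1/(72.5·13.3) = 0.001037 K/W
  R_magnesite brick = L/(kA) = 0.215/(4.28·13.3) = 0.003777 K/W
  R_diatomaceous earth = L/(kA) = 0.143/(0.115·13.3) = 0.09349 K/W
  R_concrete = L/(kA) = 0.203/(1.64·13.3) = 0.009307 K/W
ΣR = 0.001037 + 0.003777 + 0.09349 + 0.009307 = 0.1076 K/W
Q = ΔT/ΣR = (1215 K − 301.6 K)/0.1076 = 8489 W
From the inner boundary to the diatomaceous earth/concrete interface, ΣR_partial = 0.09830 K/W.
T_interface = T_in − Q·ΣR_partial = 1215 K − (8489)(0.09830) = 381 K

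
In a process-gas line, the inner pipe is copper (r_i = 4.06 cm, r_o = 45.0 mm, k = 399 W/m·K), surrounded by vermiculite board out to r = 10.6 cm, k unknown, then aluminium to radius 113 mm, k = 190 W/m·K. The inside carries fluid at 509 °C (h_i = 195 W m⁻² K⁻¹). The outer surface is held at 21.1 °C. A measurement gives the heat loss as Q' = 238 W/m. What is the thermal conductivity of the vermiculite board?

ΣR = ΔT/Q' = |509 − 21.1|/238 = 2.050 m·K/W
Known resistances:
  R'_conv,in = 1/(2πr h) = 1/(2π·0.0406·195) = 0.02010 m·K/W
  R'_copper = ln(0.0450/0.0406)/(2πk) = 0.1029/(2π·399) = 4.104×10^-5 m·K/W
  R'_aluminium = ln(0.113/0.106)/(2πk) = 0.06395/(2π·190) = 5.357×10^-5 m·K/W
R_vermiculite board = ΣR − ΣR_known = 2.050 − 0.02019 = 2.030 m·K/W
ln(r₂/r₁)/(2πk) = 2.030 ⇒ k = 0.8568/(2π·2.030) = 0.0672 W/m·K

k = 0.0672 W/m·K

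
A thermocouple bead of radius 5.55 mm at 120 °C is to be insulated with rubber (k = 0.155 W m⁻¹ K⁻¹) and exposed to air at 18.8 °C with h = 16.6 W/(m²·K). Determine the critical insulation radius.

r_cr = 1.87 cm

For a sphere, r_cr = 2k_ins/h = 2·0.155/16.6 = 0.0187 m = 1.87 cm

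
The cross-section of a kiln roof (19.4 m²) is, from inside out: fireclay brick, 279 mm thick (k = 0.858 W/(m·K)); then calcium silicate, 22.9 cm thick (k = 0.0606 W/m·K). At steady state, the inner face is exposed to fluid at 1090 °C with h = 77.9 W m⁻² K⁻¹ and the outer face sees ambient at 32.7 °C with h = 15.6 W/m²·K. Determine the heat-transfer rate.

Treat each layer as a resistance in series:
  R_conv,in = 1/(hA) = 1/(77.9·19.4) = 6.617×10^-4 K/W
  R_fireclay brick = L/(kA) = 0.279/(0.858·19.4) = 0.01676 K/W
  R_calcium silicate = L/(kA) = 0.229/(0.0606·19.4) = 0.1948 K/W
  R_conv,out = 1/(hA) = 1/(15.6·19.4) = 0.003304 K/W
ΣR = 6.617×10^-4 + 0.01676 + 0.1948 + 0.003304 = 0.2155 K/W
Q = ΔT/ΣR = (1090 °C − 32.7 °C)/0.2155 = 4910 W

Q = 4.91 kW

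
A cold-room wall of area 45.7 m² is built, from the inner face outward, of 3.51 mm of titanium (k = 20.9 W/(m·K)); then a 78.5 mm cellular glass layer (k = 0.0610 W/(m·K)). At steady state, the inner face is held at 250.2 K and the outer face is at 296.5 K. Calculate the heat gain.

Treat each layer as a resistance in series:
  R_titanium = L/(kA) = 0.00351/(20.9·45.7) = 3.675×10^-6 K/W
  R_cellular glass = L/(kA) = 0.0785/(0.0610·45.7) = 0.02816 K/W
ΣR = 3.675×10^-6 + 0.02816 = 0.02816 K/W
Q = ΔT/ΣR = (250.2 K − 296.5 K)/0.02816 = -1640 W
(Negative Q ⇒ heat flows inward; heat gain = 1640 W.)

Q = 1640 W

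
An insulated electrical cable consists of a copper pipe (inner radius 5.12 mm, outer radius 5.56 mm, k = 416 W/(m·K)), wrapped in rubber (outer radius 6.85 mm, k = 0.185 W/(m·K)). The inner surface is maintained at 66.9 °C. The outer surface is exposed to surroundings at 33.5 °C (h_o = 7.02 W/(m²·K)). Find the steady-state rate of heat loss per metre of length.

Resistance network (inner→outer):
  R'_copper = ln(0.00556/0.00512)/(2πk) = 0.08244/(2π·416) = 3.154×10^-5 m·K/W
  R'_rubber = ln(0.00685/0.00556)/(2πk) = 0.2087/(2π·0.185) = 0.1795 m·K/W
  R'_conv,out = 1/(2πr h) = 1/(2π·0.00685·7.02) = 3.310 m·K/W
ΣR = 3.154×10^-5 + 0.1795 + 3.310 = 3.490 m·K/W
Q' = ΔT/ΣR = (66.9 °C − 33.5 °C)/3.490 = 9.57 W/m

Q' = 9.57 W/m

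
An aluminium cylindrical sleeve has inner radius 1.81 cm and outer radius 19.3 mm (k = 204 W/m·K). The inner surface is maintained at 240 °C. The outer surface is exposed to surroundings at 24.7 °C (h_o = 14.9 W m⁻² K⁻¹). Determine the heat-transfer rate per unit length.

Q' = 389 W/m

Treat each layer as a resistance in series:
  R'_aluminium = ln(0.0193/0.0181)/(2πk) = 0.06419/(2π·204) = 5.008×10^-5 m·K/W
  R'_conv,out = 1/(2πr h) = 1/(2π·0.0193·14.9) = 0.5534 m·K/W
ΣR = 5.008×10^-5 + 0.5534 = 0.5535 m·K/W
Q' = ΔT/ΣR = (240 °C − 24.7 °C)/0.5535 = 389 W/m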